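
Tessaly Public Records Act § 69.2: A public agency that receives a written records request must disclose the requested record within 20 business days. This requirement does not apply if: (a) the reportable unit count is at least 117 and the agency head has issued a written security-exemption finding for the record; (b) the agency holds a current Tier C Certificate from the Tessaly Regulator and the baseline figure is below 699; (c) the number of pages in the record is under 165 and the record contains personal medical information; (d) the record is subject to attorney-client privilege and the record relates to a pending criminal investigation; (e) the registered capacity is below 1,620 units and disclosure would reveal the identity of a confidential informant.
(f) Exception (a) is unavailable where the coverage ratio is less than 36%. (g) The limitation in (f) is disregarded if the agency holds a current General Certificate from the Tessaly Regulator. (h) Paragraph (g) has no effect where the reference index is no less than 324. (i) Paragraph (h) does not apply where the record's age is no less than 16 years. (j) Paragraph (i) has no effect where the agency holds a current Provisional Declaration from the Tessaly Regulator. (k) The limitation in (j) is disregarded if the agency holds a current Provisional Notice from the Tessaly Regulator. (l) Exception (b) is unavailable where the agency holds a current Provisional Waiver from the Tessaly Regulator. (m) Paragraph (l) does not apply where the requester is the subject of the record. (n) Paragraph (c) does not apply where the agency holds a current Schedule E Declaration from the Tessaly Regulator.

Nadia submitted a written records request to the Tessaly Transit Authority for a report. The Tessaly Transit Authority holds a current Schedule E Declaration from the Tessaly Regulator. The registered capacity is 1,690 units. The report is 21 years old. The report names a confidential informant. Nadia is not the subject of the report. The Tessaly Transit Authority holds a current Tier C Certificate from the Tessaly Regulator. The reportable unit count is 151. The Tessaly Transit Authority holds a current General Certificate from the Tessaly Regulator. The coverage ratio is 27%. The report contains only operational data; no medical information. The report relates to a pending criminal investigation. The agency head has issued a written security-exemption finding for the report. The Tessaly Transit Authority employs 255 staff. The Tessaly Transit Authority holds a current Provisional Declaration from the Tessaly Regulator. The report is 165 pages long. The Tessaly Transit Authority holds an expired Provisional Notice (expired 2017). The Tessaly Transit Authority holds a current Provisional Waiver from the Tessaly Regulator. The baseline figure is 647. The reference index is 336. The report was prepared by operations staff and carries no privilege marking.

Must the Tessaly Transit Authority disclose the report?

Exception (a): the reportable unit count is 151, meeting the 117 threshold; a written security-exemption finding has been issued — every condition holds. Turning to paragraphs (f)–(k): (f) operates against (a): the coverage ratio is 27%, less than the 36% limit. (g) is engaged (a current General Certificate is held), but is set aside by (h): (h) is engaged — the reference index is 336, meeting the 324 threshold. (i) applies (the record's age is 21 years, meeting the 16 years threshold), but is set aside by (j): (j) operates against (i): a current Provisional Declaration is held. (k), which would lift (j), does not operate here — there is no Provisional Notice in force. (a) is therefore removed.
Exception (b): a current Tier C Certificate is held; the baseline figure is 647, below the 699 limit — every condition holds. Turning to paragraphs (l)–(m): (l) is engaged — a current Provisional Waiver is held. (m), which would lift (l), is not triggered — Nadia is not the subject of the report. So (b) is unavailable.
Exception (c) does not apply: the number of pages in the record is 165, not under 165.
Exception (d) fails — the report carries no privilege marking.
Exception (e) fails — the registered capacity is 1,690 units, not below 1,620 units.
No exception displaces § 69.2.

Yes — the Tessaly Transit Authority must disclose the report.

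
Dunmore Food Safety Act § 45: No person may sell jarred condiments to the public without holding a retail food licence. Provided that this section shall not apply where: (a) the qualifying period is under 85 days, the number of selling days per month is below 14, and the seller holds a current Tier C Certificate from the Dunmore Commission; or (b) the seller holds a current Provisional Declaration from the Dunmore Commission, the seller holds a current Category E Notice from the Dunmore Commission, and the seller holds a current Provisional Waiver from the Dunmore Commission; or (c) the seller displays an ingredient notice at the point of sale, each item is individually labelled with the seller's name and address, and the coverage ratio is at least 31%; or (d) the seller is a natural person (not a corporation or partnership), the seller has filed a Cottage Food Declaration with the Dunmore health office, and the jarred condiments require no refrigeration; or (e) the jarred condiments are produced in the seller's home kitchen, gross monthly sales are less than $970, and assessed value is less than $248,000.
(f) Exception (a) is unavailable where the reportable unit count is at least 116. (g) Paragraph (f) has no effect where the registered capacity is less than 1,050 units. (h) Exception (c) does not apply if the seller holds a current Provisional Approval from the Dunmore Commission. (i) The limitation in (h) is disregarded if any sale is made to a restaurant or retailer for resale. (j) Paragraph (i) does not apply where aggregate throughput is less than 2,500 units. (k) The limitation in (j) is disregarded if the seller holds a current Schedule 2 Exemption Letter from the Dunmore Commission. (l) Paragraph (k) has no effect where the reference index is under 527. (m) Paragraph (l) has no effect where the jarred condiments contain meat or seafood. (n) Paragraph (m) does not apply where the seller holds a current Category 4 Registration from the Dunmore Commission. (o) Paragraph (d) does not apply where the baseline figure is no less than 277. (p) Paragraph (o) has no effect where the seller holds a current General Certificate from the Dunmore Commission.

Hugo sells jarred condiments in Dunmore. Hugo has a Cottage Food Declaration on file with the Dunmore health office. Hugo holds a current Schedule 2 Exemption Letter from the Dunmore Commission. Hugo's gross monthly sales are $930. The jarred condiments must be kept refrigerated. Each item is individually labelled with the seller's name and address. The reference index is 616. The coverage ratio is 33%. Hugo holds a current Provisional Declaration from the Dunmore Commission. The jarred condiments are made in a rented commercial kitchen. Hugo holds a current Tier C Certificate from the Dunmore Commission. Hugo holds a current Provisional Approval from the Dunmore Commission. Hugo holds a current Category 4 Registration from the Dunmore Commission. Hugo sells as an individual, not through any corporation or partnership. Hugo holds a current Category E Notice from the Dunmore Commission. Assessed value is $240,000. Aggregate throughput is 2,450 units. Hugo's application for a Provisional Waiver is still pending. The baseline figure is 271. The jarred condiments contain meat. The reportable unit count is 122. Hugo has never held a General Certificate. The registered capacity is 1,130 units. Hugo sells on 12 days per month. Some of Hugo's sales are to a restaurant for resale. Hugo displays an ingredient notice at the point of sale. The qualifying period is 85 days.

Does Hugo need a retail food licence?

Exception (a) fails — the qualifying period is 85 days, not under 85 days.
Exception (b) does not apply: there is no Provisional Waiver in force.
All of (c)'s requirements are met (an ingredient notice is displayed; items are individually labelled; the coverage ratio is 33%, meeting the 31% threshold). Under paragraphs (h)–(n): (h) would limit (c) — a current Provisional Approval is held — but (i) sets (h) aside: (i) is triggered — some sales are to a restaurant for resale. (j) would limit (i) — aggregate throughput is 2,450 units, less than the 2,500 units limit — but (k) sets (j) aside: (k) is engaged — a current Schedule 2 Exemption Letter is held. (l), which would lift (k), does not operate here — the reference index is 616, not under 527. Exception (c) stands.
Exception (d) requires that the jarred condiments require no refrigeration; but the jarred condiments require refrigeration, so (d) is unavailable.
Exception (e) requires that the jarred condiments are produced in the seller's home kitchen; but the jarred condiments are made in a commercial kitchen, not a home kitchen, so (e) is unavailable.

No — exception (c) applies; Hugo is not required to hold a retail food licence.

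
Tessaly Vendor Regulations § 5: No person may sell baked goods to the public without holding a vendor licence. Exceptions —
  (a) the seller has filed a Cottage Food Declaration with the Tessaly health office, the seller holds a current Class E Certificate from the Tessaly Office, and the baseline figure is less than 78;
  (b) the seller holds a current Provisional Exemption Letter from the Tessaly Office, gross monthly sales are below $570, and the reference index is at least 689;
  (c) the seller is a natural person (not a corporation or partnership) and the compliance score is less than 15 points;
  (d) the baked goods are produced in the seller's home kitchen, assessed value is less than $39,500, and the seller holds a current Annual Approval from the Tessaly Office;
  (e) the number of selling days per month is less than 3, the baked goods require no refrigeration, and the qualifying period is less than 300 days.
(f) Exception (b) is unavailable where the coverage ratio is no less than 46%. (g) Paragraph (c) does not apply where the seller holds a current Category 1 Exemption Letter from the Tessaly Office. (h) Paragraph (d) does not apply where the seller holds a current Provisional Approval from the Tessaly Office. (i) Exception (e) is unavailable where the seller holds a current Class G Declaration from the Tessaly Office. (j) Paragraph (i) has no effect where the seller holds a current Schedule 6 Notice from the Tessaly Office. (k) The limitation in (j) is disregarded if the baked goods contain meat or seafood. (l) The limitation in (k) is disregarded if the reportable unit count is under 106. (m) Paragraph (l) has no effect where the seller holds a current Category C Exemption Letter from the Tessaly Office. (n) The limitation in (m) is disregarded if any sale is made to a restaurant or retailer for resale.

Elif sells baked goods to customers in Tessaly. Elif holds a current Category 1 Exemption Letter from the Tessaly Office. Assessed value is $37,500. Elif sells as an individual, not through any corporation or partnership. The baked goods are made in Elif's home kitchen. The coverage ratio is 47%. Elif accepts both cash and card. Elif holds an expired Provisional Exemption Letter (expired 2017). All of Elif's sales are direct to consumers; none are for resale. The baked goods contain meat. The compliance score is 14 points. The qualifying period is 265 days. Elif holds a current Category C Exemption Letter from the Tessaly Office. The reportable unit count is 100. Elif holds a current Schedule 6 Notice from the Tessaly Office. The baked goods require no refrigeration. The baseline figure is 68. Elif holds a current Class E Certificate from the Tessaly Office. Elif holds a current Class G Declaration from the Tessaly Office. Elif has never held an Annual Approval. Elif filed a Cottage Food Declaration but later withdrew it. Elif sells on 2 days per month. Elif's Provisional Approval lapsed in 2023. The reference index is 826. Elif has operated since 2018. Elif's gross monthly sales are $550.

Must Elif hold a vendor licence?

Exception (a) fails — the Cottage Food Declaration was withdrawn.
Exception (b) does not apply: there is no Provisional Exemption Letter in force.
Exception (c): the seller is a natural person; the compliance score is 14 points, less than the 15 points limit — every condition holds. But: (g) is engaged — a current Category 1 Exemption Letter is held. Exception (c) does not apply.
Exception (d) fails — no current Annual Approval is held.
Exception (e) is satisfied on its face — the number of selling days per month is 2, less than the 3 limit; the baked goods are shelf-stable; the qualifying period is 265 days, less than the 300 days limit. However, paragraphs (i)–(n) must be considered: (i) operates against (e): a current Class G Declaration is held. (j) applies (a current Schedule 6 Notice is held), but is itself disapplied by (k): (k) operates against (j): the baked goods contain meat. (l) would limit (k) — the reportable unit count is 100, under the 106 limit — but (m) sets (l) aside: (m) operates — a current Category C Exemption Letter is held. (n) is not engaged (no sales are for resale), so (m) stands. (e) is therefore removed.
No exception applies. The general rule governs.

Yes — Elif must hold a vendor licence.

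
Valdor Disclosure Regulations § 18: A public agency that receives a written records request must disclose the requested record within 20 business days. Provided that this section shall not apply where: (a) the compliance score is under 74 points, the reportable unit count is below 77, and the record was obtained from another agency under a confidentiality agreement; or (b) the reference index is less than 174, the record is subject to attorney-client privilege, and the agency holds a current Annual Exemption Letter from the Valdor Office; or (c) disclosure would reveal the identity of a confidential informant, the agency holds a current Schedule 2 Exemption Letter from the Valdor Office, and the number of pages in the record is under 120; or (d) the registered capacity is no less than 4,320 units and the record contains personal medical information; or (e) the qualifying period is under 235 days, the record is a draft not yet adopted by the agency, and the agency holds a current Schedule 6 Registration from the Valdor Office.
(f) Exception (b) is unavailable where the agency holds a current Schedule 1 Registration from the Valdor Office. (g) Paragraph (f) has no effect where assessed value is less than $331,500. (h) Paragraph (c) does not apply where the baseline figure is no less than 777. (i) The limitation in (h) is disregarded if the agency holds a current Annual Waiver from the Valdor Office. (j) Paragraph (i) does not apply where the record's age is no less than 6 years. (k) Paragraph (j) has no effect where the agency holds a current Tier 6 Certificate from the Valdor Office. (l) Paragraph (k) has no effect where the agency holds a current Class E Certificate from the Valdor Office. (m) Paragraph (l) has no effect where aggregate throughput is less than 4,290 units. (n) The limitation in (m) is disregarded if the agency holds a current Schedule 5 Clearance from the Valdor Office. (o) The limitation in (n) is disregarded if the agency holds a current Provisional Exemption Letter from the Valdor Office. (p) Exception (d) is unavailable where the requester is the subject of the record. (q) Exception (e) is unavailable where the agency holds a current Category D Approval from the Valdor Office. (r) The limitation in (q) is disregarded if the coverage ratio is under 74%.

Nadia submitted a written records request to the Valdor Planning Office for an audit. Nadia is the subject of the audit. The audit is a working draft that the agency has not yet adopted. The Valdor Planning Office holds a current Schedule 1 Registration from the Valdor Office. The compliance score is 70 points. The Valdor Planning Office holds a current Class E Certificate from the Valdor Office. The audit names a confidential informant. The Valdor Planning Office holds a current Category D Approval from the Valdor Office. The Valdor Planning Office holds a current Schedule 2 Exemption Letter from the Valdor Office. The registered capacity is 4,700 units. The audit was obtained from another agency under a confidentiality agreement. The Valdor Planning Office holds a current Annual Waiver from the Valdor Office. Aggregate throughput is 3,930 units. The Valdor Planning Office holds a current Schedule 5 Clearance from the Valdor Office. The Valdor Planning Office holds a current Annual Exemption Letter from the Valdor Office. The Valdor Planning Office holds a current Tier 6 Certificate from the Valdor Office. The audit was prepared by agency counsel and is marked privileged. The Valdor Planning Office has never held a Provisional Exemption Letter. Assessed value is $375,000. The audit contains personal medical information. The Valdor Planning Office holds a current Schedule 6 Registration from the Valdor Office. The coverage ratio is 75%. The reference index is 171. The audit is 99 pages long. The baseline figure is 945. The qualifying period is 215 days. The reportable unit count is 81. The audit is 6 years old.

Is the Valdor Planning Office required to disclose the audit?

Exception (a) does not apply: the reportable unit count is 81, not below 77.
Exception (b)'s conditions are all satisfied: the reference index is 171, less than the 174 limit; the audit is privileged; a current Annual Exemption Letter is held. However, paragraphs (f)–(g) must be considered: (f) applies — a current Schedule 1 Registration is held. (g) is not engaged (assessed value is $375,000, not less than $331,500), so (f) stands. (b) is therefore removed.
All of (c)'s requirements are met (the audit names a confidential informant; a current Schedule 2 Exemption Letter is held; the number of pages in the record is 99, under the 120 limit). But: (h) is triggered — the baseline figure is 945, meeting the 777 threshold. (i) would limit (h) — a current Annual Waiver is held — but (j) sets (i) aside: (j) operates against (i): the record's age is 6 years, meeting the 6 years threshold. (k) would limit (j) — a current Tier 6 Certificate is held — but (l) sets (k) aside: (l) applies — a current Class E Certificate is held. (m) is triggered (aggregate throughput is 3,930 units, less than the 4,290 units limit), but is itself disapplied by (n): (n) operates against (m): a current Schedule 5 Clearance is held. (o), which would lift (n), is not engaged — there is no Provisional Exemption Letter in force. (c) is therefore removed.
Exception (d)'s conditions are all satisfied: the registered capacity is 4,700 units, meeting the 4,320 units threshold; the audit contains personal medical information. Turning to paragraph (p): (p) operates against (d): Nadia is the subject of the audit. (d) is therefore removed.
Exception (e): the qualifying period is 215 days, under the 235 days limit; the audit is an unadopted draft; a current Schedule 6 Registration is held — every condition holds. But applying paragraphs (q)–(r): (q) is triggered — a current Category D Approval is held. (r) is not engaged (the coverage ratio is 75%, not under 74%), so (q) stands. Exception (e) does not apply.
No exception is made out. the Valdor Planning Office falls within the general rule.

Yes — the Valdor Planning Office must disclose the audit.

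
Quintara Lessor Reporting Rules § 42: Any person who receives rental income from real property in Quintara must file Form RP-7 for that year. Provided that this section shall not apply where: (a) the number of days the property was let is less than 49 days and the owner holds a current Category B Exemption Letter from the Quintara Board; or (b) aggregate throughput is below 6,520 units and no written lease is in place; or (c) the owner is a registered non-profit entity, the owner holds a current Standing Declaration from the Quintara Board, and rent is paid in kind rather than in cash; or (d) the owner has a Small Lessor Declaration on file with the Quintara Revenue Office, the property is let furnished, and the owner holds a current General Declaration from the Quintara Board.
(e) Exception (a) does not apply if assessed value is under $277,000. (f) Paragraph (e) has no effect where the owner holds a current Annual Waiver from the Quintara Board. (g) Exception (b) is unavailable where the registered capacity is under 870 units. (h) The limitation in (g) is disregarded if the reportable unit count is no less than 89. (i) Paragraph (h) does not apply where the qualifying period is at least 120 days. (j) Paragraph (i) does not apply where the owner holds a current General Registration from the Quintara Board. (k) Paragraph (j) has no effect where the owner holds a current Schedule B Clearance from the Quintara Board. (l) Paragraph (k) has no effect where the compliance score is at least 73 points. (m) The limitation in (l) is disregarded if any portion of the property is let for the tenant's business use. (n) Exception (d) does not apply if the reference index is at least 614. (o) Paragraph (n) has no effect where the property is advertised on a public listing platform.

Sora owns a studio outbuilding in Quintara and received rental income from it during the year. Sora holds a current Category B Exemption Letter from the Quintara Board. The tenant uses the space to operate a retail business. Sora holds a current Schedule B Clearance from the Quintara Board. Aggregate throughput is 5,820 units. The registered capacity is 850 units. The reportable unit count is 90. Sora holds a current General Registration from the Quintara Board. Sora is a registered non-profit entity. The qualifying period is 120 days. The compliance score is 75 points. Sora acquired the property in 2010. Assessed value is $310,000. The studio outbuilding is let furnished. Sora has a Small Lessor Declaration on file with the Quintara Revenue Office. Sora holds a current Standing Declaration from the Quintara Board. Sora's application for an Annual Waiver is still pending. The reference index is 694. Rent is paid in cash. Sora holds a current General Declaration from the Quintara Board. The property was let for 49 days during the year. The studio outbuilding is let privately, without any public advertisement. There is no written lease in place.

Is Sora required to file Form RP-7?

Exception (a) requires that the number of days the property was let is less than 49 days; but the number of days the property was let is 49 days, not less than 49 days, so (a) is unavailable.
Exception (b) is satisfied on its face — aggregate throughput is 5,820 units, below the 6,520 units limit; there is no written lease. However, paragraphs (g)–(m) must be considered: (g) operates against (b): the registered capacity is 850 units, under the 870 units limit. (h) is triggered (the reportable unit count is 90, meeting the 89 threshold), but is displaced by (i): (i) is triggered — the qualifying period is 120 days, meeting the 120 days threshold. (j) would limit (i) — a current General Registration is held — but (k) sets (j) aside: (k) operates — a current Schedule B Clearance is held. (l) would limit (k) — the compliance score is 75 points, meeting the 73 points threshold — but (m) sets (l) aside: (m) applies — the space is let for business use. (b) is therefore removed.
Exception (c) requires that rent is paid in kind rather than in cash; but rent is paid in cash, so (c) is unavailable.
Exception (d): a Small Lessor Declaration is on file; the property is let furnished; a current General Declaration is held — every condition holds. However, paragraphs (n)–(o) must be considered: (n) is triggered — the reference index is 694, meeting the 614 threshold. (o) does not operate here (the property is let privately without advertisement), so (n) stands. (d) is therefore removed.
No exception is made out. Sora falls within the general rule.

Yes — Sora must file Form RP-7.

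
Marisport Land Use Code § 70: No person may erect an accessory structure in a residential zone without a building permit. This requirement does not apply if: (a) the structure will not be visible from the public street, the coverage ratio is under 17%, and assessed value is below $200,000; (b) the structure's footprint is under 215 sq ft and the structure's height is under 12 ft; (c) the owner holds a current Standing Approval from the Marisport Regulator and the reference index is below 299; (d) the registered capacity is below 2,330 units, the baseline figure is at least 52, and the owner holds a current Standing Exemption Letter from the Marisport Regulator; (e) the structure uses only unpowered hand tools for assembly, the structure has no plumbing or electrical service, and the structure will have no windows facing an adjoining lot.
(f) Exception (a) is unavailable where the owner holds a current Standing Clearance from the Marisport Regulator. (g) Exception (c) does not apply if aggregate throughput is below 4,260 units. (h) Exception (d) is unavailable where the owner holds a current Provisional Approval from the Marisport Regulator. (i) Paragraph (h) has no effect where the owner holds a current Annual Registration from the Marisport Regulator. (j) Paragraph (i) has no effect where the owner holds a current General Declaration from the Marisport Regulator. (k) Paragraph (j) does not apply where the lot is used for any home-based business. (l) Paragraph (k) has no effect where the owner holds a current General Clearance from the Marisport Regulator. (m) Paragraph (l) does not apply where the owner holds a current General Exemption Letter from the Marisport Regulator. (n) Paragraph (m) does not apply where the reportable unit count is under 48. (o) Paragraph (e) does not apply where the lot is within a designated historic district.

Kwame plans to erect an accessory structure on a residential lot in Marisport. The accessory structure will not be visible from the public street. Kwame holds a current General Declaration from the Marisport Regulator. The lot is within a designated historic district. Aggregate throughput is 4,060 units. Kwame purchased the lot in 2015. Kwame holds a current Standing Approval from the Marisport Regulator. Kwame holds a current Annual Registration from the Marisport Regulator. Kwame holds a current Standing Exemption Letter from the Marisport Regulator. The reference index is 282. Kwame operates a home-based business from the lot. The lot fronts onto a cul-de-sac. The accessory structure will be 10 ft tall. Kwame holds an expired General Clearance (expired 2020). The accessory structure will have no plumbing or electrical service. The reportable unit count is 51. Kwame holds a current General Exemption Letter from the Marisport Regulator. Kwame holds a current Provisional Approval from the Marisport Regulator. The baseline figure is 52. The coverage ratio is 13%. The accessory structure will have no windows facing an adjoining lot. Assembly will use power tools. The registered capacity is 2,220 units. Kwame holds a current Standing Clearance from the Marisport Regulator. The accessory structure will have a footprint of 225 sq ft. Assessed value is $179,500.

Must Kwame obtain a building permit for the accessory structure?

Exception (a): the structure will not be visible from the street; the coverage ratio is 13%, under the 17% limit; assessed value is $179,500, below the $200,000 limit — every condition holds. But: (f) is triggered — a current Standing Clearance is held. (a) is therefore removed.
Exception (b) fails — the structure's footprint is 225 sq ft, not under 215 sq ft.
Exception (c) is satisfied on its face — a current Standing Approval is held; the reference index is 282, below the 299 limit. However, paragraph (g) must be considered: (g) operates against (c): aggregate throughput is 4,060 units, below the 4,260 units limit. (c) is therefore removed.
Exception (d)'s conditions are all satisfied: the registered capacity is 2,220 units, below the 2,330 units limit; the baseline figure is 52, meeting the 52 threshold; a current Standing Exemption Letter is held. Applying paragraphs (h)–(n): (h) would limit (d) — a current Provisional Approval is held — but (i) sets (h) aside: (i) operates against (h): a current Annual Registration is held. (j) would limit (i) — a current General Declaration is held — but (k) sets (j) aside: (k) is engaged — a home-based business operates on the lot. (l) is inapplicable (the General Clearance is not current), so (k) stands. Exception (d) stands.
Exception (e) requires that the structure uses only unpowered hand tools for assembly; but assembly uses power tools, so (e) is unavailable.

No — exception (d) applies; Kwame does not need a building permit.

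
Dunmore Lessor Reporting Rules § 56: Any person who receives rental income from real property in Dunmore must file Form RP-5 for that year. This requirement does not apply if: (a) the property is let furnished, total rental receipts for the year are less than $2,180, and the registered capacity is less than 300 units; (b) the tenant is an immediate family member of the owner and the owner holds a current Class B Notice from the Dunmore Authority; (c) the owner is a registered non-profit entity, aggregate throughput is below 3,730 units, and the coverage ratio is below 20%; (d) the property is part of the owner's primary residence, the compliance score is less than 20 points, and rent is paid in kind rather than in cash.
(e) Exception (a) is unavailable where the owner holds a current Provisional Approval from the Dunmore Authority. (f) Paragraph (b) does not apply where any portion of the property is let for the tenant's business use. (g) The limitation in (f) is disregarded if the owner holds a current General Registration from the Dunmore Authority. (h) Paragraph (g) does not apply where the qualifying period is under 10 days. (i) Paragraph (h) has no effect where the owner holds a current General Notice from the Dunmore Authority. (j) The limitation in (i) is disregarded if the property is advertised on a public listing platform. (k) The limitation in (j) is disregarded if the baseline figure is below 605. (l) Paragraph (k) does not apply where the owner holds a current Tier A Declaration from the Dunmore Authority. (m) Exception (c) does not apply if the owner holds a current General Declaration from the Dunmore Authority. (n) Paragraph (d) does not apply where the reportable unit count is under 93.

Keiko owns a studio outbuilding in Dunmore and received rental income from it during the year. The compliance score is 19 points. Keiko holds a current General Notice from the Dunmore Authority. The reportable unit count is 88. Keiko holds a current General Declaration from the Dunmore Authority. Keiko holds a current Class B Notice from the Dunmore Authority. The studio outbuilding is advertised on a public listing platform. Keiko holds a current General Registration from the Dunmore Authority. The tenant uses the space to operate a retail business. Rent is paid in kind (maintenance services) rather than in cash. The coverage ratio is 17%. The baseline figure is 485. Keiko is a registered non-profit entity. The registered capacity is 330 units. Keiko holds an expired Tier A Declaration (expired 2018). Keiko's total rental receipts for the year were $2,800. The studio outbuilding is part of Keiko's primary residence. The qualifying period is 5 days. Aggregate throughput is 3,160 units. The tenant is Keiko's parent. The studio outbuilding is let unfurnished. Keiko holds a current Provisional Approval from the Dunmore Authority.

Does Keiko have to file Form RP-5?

Exception (a) fails — the property is let unfurnished.
All of (b)'s requirements are met (the tenant is an immediate family member; a current Class B Notice is held). Considering the limiting provisions: (f) is engaged (the space is let for business use), but is set aside by (g): (g) applies — a current General Registration is held. (h) applies (the qualifying period is 5 days, under the 10 days limit), but is set aside by (i): (i) operates against (h): a current General Notice is held. (j) is triggered (the property is publicly advertised), but is itself disapplied by (k): (k) operates — the baseline figure is 485, below the 605 limit. (l) is not triggered (no current Tier A Declaration is held), so (k) stands. (b) remains available.
All of (c)'s requirements are met (Keiko is a registered non-profit; aggregate throughput is 3,160 units, below the 3,730 units limit; the coverage ratio is 17%, below the 20% limit). But: (m) applies — a current General Declaration is held. Exception (c) does not apply.
Exception (d): the studio outbuilding is part of the primary residence; the compliance score is 19 points, less than the 20 points limit; rent is paid in kind — every condition holds. Turning to paragraph (n): (n) operates — the reportable unit count is 88, under the 93 limit. Exception (d) does not apply.

No — exception (b) applies; Keiko is not required to file Form RP-5.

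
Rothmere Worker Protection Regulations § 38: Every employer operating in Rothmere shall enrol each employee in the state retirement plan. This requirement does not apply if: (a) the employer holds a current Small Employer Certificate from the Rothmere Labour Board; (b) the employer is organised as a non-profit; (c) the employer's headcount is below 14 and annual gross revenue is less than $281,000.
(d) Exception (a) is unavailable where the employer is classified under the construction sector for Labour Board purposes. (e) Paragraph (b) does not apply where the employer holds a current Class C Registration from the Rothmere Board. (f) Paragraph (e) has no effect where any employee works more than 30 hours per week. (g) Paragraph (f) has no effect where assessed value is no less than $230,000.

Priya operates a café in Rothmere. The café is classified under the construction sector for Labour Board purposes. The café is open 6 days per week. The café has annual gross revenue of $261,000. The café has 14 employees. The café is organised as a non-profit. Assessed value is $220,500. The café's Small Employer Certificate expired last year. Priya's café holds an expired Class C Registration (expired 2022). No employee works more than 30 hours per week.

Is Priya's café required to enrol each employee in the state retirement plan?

Exception (a) does not apply: the Small Employer Certificate has expired.
All of (b)'s requirements are met (the employer is a non-profit). Under paragraphs (e)–(g): (e), which would limit (b), does not operate here: no current Class C Registration is held. Exception (b) stands.
Exception (c) fails — the employer's headcount is 14, not below 14.

No — exception (b) applies; Priya's café is not required to enrol each employee in the state retirement plan.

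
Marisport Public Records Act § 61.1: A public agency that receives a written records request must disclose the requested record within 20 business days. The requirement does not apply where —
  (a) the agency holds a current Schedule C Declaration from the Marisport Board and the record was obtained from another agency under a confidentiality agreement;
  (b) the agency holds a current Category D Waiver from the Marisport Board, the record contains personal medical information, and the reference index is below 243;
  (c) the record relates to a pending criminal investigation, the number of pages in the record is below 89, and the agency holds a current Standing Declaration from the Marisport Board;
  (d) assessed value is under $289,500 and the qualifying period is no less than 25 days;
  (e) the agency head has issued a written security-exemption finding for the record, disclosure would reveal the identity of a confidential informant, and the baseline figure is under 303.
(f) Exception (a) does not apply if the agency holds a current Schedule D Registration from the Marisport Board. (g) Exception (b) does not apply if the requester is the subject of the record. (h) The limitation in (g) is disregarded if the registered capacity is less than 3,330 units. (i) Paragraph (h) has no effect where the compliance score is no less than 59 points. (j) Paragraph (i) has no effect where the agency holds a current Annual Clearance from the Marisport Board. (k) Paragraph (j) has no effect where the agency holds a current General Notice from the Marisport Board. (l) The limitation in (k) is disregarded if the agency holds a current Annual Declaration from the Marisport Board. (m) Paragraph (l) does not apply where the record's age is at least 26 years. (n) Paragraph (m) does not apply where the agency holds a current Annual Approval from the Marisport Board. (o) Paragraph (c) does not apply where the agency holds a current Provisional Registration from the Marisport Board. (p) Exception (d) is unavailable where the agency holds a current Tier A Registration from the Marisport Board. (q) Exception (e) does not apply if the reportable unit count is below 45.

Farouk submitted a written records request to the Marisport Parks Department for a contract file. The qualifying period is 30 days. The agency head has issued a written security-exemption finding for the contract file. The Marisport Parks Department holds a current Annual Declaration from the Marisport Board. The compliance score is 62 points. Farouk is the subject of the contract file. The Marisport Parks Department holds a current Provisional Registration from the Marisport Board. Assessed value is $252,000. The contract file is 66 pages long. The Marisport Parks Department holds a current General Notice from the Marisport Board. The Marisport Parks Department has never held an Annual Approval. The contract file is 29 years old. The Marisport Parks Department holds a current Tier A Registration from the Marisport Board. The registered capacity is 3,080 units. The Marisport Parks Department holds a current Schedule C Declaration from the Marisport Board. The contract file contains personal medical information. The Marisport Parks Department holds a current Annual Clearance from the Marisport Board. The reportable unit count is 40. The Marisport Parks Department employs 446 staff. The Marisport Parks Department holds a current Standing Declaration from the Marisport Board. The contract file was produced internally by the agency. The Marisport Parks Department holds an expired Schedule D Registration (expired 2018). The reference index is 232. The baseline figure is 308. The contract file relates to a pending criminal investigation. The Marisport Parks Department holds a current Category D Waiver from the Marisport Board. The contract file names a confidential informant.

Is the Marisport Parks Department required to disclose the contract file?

Exception (a) does not apply: the contract file was produced internally.
Exception (b): a current Category D Waiver is held; the contract file contains personal medical information; the reference index is 232, below the 243 limit — every condition holds. Turning to paragraphs (g)–(n): (g) is triggered — Farouk is the subject of the contract file. (h) is triggered (the registered capacity is 3,080 units, less than the 3,330 units limit), but is displaced by (i): (i) is triggered — the compliance score is 62 points, meeting the 59 points threshold. (j) would limit (i) — a current Annual Clearance is held — but (k) sets (j) aside: (k) operates against (j): a current General Notice is held. (l) is engaged (a current Annual Declaration is held), but is itself disapplied by (m): (m) is triggered — the record's age is 29 years, meeting the 26 years threshold. (n) is inapplicable (no current Annual Approval is held), so (m) stands. (b) is therefore removed.
All of (c)'s requirements are met (the contract file relates to a pending investigation; the number of pages in the record is 66, below the 89 limit; a current Standing Declaration is held). But applying paragraph (o): (o) is engaged — a current Provisional Registration is held. So (c) is unavailable.
All of (d)'s requirements are met (assessed value is $252,000, under the $289,500 limit; the qualifying period is 30 days, meeting the 25 days threshold). However, paragraph (p) must be considered: (p) is engaged — a current Tier A Registration is held. (d) is therefore removed.
Exception (e) does not apply: the baseline figure is 308, not under 303.
No exception is made out. the Marisport Parks Department falls within the general rule.

Yes — the Marisport Parks Department must disclose the contract file.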